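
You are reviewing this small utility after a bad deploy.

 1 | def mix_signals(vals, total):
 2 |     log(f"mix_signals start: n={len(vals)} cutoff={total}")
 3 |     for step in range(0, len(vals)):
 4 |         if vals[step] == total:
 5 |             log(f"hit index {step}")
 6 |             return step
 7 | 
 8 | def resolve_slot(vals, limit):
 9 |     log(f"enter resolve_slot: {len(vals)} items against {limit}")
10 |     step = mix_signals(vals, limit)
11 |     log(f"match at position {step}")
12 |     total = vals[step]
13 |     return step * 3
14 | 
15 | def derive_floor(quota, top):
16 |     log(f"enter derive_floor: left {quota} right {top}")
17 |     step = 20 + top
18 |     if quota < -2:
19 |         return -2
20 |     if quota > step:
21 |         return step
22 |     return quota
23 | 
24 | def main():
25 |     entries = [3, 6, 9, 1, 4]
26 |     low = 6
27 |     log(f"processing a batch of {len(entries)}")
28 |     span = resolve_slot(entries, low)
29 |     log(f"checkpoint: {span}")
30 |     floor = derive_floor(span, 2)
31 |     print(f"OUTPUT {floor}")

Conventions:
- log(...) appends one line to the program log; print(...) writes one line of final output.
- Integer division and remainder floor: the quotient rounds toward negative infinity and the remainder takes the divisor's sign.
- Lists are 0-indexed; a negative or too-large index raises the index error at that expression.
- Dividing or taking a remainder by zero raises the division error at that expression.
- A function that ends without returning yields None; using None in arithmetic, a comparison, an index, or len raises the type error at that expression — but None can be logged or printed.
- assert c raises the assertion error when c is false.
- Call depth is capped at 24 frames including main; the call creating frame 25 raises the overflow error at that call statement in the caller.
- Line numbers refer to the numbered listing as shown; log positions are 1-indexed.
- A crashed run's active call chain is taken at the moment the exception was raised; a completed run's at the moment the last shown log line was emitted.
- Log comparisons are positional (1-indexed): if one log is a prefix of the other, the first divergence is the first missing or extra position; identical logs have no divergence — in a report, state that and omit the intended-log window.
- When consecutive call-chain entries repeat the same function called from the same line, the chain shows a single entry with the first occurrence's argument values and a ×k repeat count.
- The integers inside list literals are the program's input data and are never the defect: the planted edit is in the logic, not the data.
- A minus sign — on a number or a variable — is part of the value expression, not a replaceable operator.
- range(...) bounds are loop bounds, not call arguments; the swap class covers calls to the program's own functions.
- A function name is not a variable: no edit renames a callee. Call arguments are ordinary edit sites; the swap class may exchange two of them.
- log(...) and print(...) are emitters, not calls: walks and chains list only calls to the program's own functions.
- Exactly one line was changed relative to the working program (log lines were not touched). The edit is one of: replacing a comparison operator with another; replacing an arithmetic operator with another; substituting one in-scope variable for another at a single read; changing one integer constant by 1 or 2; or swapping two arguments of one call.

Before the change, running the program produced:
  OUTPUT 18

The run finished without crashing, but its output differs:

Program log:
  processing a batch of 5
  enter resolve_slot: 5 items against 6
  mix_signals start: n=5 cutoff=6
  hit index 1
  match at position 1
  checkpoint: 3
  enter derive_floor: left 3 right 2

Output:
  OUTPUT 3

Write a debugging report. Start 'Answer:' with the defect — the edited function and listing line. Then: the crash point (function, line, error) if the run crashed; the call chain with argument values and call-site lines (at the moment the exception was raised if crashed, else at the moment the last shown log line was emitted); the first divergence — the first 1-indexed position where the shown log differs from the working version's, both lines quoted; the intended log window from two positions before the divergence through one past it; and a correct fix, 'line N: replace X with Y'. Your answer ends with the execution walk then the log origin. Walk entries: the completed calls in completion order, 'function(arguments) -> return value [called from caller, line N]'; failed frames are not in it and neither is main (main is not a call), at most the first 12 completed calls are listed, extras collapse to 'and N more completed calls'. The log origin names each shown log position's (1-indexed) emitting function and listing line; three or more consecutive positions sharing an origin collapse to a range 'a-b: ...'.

Answer: the defect is in resolve_slot at line 13.
Core observation: At log position 6 the runs split — shown 'checkpoint: 3', but the working version logs 'checkpoint: 18'.
Call chain: main -> derive_floor(3, 2) (called at line 30).
First divergence: position 6 — the shown line 'checkpoint: 3' should read 'checkpoint: 18'.
Intended log window:
  4: hit index 1
  5: match at position 1
  6: checkpoint: 18
  7: enter derive_floor: left 18 right 2
Execution walk:
  mix_signals([3, 6, 9, 1, 4], 6) -> 1  [called from resolve_slot, line 10]
  resolve_slot([3, 6, 9, 1, 4], 6) -> 3  [called from main, line 28]
  derive_floor(3, 2) -> 3  [called from main, line 30]
Log line origins:
  1 — main, line 27
  2 — resolve_slot, line 9
  3 — mix_signals, line 2
  4 — mix_signals, line 5
  5 — resolve_slot, line 11
  6 — main, line 29
  7 — derive_floor, line 16
A correct fix: line 13: replace `step` with `total`.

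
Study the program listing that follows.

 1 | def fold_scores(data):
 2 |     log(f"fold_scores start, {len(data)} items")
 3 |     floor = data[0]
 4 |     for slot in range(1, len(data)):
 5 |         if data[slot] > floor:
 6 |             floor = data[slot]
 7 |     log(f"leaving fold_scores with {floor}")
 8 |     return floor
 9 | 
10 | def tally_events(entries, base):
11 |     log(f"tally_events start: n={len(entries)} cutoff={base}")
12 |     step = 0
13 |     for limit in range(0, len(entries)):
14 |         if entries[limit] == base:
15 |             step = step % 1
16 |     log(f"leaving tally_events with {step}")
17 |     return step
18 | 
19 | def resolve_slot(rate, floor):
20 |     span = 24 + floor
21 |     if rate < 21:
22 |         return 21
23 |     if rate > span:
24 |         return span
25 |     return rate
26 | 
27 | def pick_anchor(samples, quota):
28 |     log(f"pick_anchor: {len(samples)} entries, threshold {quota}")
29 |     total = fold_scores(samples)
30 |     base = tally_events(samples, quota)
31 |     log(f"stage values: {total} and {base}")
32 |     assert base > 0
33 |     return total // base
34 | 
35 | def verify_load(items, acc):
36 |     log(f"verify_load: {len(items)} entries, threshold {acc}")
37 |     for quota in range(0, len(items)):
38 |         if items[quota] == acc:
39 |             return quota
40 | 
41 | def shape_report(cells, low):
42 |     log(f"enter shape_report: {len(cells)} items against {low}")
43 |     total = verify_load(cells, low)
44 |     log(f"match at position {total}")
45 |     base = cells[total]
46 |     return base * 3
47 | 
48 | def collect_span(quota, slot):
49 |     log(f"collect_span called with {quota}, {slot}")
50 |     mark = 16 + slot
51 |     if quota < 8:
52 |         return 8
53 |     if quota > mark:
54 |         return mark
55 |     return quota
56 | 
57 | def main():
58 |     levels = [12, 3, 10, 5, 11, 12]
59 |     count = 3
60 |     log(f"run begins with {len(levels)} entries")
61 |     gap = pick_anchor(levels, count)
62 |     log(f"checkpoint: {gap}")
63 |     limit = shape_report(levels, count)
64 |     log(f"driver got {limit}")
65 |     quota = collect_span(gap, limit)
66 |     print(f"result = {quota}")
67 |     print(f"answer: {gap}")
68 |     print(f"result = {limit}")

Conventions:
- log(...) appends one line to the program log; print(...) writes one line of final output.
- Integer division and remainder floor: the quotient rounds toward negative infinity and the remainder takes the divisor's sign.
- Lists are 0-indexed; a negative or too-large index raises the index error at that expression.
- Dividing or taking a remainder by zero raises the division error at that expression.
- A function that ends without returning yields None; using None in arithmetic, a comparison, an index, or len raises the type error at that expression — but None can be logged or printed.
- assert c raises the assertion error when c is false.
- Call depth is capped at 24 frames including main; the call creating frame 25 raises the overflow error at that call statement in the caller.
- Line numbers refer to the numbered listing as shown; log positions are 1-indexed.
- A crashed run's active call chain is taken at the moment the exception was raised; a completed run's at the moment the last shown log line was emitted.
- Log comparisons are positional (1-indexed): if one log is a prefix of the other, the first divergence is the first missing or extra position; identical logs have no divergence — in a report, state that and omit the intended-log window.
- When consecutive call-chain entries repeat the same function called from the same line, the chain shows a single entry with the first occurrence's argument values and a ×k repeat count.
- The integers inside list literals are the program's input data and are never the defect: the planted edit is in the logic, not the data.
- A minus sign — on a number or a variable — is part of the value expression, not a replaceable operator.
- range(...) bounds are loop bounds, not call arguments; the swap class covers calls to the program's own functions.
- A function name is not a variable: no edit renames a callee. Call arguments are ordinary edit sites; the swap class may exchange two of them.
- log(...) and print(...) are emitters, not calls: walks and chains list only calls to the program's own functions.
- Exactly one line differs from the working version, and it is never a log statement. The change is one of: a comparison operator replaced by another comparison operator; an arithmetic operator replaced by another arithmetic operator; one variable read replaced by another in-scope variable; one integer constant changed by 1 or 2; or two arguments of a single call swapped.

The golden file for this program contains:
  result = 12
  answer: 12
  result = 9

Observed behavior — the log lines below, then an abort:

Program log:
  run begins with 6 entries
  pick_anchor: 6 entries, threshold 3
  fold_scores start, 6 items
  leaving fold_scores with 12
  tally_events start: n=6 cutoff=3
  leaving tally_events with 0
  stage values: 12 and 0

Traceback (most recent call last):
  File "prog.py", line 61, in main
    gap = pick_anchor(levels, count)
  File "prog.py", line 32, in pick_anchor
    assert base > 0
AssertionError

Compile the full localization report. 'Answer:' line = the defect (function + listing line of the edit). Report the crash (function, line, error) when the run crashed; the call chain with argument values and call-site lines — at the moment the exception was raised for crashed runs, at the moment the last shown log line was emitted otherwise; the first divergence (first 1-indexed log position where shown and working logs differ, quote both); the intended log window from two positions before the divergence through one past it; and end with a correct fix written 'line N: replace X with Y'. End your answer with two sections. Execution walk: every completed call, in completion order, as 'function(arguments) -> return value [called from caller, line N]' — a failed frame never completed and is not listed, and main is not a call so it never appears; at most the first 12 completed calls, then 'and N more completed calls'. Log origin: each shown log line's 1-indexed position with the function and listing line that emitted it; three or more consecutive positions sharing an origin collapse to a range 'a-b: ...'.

Answer: the defect is in tally_events at line 15.
Core observation: Everything matches until log position 6, which reads 'leaving tally_events with 0' in place of 'leaving tally_events with 1'.
Crash: pick_anchor, line 32, AssertionError.
Call chain: main -> pick_anchor([12, 3, 10, 5, 11, 12], 3) (called at line 61).
First divergence: position 6; shown 'leaving tally_events with 0' vs intended 'leaving tally_events with 1'.
Intended log window:
  4: leaving fold_scores with 12
  5: tally_events start: n=6 cutoff=3
  6: leaving tally_events with 1
  7: stage values: 12 and 1
Execution walk:
  fold_scores([12, 3, 10, 5, 11, 12]) -> 12  [called from pick_anchor, line 29]
  tally_events([12, 3, 10, 5, 11, 12], 3) -> 0  [called from pick_anchor, line 30]
Log origin:
  1: emitted by main (line 60)
  2: emitted by pick_anchor (line 28)
  3: emitted by fold_scores (line 2)
  4: emitted by fold_scores (line 7)
  5: emitted by tally_events (line 11)
  6: emitted by tally_events (line 16)
  7: emitted by pick_anchor (line 31)
A correct fix: line 15: replace `%` with `+`.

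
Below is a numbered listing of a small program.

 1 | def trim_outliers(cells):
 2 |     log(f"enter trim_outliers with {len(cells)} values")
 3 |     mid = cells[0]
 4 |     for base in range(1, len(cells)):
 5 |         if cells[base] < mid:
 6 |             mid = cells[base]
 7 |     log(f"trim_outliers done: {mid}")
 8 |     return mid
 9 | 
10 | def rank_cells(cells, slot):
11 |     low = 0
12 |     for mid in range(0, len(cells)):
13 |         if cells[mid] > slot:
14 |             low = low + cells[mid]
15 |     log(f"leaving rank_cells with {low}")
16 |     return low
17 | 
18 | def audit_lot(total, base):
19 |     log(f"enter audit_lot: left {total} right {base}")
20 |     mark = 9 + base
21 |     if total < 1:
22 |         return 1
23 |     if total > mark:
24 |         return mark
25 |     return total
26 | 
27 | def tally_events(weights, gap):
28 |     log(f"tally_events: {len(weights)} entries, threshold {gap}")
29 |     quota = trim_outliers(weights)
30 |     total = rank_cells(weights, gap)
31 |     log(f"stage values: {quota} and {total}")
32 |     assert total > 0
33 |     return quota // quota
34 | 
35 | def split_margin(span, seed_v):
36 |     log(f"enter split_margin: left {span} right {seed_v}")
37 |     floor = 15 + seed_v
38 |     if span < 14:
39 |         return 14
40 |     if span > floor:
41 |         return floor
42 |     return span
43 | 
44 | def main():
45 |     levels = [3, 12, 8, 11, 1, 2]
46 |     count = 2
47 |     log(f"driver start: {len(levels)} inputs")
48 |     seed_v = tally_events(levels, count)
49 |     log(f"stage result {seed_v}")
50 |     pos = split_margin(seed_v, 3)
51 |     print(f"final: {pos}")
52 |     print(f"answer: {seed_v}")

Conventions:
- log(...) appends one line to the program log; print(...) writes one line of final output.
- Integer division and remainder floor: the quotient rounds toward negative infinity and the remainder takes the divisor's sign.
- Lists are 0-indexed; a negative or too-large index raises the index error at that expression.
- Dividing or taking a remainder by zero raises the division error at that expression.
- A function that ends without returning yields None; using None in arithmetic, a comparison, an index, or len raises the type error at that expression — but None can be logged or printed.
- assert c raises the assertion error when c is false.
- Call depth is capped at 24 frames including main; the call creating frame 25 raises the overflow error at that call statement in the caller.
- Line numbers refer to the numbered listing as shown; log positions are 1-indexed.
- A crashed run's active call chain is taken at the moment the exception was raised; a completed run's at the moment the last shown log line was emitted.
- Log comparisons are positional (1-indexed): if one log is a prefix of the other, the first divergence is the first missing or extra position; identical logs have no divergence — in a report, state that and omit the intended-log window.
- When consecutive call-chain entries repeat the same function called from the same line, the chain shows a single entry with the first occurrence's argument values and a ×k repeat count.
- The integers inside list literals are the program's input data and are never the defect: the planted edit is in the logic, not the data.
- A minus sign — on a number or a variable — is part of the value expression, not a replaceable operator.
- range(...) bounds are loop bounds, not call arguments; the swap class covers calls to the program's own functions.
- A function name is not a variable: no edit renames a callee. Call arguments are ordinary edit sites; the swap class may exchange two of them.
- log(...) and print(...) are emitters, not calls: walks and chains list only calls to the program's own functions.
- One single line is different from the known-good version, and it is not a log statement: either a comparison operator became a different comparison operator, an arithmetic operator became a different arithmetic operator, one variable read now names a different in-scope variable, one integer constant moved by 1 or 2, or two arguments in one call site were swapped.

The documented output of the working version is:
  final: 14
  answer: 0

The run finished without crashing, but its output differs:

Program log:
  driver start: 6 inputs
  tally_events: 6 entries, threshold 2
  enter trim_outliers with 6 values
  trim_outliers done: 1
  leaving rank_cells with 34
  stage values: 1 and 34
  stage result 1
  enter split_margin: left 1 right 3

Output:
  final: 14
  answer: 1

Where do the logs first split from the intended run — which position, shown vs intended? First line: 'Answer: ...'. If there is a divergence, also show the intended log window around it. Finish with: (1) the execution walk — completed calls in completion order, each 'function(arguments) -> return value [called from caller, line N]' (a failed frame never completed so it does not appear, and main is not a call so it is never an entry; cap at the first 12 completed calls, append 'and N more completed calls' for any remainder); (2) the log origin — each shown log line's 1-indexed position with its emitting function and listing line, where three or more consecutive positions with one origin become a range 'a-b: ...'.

Answer: position 7 — shown 'stage result 1', intended 'stage result 0'.
Intended log window:
  5: leaving rank_cells with 34
  6: stage values: 1 and 34
  7: stage result 0
  8: enter split_margin: left 0 right 3
Execution walk:
  trim_outliers([3, 12, 8, 11, 1, 2]) -> 1  [called from tally_events, line 29]
  rank_cells([3, 12, 8, 11, 1, 2], 2) -> 34  [called from tally_events, line 30]
  tally_events([3, 12, 8, 11, 1, 2], 2) -> 1  [called from main, line 48]
  split_margin(1, 3) -> 14  [called from main, line 50]
Log origins:
  1: logged in main at line 47
  2: logged in tally_events at line 28
  3: logged in trim_outliers at line 2
  4: logged in trim_outliers at line 7
  5: logged in rank_cells at line 15
  6: logged in tally_events at line 31
  7: logged in main at line 49
  8: logged in split_margin at line 36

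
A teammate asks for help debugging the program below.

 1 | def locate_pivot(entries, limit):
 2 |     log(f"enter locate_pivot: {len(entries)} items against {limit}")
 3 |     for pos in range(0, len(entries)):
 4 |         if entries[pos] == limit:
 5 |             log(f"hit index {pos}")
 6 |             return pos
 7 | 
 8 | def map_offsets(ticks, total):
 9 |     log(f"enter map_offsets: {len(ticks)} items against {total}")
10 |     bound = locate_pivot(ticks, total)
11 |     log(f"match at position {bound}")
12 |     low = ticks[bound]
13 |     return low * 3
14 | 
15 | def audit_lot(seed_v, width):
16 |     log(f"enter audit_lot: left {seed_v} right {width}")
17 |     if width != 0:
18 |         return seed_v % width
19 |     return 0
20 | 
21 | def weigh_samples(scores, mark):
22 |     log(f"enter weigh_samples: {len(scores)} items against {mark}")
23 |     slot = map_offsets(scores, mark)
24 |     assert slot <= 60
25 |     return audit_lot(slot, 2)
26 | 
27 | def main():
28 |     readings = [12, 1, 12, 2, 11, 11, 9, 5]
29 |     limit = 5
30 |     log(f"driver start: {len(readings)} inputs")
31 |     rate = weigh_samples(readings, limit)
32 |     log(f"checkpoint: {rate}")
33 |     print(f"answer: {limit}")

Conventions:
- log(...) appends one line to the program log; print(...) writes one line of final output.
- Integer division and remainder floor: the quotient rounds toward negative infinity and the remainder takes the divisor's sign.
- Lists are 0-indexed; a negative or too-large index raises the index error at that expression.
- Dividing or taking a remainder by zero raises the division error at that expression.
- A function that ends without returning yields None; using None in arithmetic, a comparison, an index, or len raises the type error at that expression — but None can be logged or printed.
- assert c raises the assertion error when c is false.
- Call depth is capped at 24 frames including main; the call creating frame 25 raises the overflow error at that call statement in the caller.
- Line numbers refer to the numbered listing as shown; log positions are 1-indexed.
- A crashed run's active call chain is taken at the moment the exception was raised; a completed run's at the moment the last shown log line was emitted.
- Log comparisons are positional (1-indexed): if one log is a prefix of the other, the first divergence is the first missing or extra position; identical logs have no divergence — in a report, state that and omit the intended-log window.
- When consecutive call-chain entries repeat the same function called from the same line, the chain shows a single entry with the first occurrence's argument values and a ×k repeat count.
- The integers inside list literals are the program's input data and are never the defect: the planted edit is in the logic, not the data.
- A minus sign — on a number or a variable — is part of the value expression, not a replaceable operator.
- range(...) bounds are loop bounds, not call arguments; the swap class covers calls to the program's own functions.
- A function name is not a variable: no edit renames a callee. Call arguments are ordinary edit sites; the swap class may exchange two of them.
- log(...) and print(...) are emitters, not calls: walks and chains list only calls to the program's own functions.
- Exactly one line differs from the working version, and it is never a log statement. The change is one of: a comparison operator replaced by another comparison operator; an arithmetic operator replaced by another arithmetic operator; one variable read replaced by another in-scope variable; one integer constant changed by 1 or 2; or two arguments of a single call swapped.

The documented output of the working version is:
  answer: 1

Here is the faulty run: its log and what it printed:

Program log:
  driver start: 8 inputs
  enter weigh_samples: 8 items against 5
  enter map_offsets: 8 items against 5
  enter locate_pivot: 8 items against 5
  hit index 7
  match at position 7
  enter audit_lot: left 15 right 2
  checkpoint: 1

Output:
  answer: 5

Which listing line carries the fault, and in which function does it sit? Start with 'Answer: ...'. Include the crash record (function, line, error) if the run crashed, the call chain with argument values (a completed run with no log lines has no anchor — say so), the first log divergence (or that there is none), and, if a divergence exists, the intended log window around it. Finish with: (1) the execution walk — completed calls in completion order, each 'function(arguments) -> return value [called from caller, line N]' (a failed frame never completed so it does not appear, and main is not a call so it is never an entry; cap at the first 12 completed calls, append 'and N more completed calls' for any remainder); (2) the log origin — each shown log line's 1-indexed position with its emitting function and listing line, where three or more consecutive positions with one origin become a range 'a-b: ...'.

Answer: the defect is in main at line 33.
Key fact: The two runs log identically and part ways only at the printed values.
Call chain: main.
First divergence: there is none — every log position agrees.
Execution walk:
  locate_pivot([12, 1, 12, 2, 11, 11, 9, 5], 5) -> 7  [called from map_offsets, line 10]
  map_offsets([12, 1, 12, 2, 11, 11, 9, 5], 5) -> 15  [called from weigh_samples, line 23]
  audit_lot(15, 2) -> 1  [called from weigh_samples, line 25]
  weigh_samples([12, 1, 12, 2, 11, 11, 9, 5], 5) -> 1  [called from main, line 31]
Log origin:
  1 — main, line 30
  2 — weigh_samples, line 22
  3 — map_offsets, line 9
  4 — locate_pivot, line 2
  5 — locate_pivot, line 5
  6 — map_offsets, line 11
  7 — audit_lot, line 16
  8 — main, line 32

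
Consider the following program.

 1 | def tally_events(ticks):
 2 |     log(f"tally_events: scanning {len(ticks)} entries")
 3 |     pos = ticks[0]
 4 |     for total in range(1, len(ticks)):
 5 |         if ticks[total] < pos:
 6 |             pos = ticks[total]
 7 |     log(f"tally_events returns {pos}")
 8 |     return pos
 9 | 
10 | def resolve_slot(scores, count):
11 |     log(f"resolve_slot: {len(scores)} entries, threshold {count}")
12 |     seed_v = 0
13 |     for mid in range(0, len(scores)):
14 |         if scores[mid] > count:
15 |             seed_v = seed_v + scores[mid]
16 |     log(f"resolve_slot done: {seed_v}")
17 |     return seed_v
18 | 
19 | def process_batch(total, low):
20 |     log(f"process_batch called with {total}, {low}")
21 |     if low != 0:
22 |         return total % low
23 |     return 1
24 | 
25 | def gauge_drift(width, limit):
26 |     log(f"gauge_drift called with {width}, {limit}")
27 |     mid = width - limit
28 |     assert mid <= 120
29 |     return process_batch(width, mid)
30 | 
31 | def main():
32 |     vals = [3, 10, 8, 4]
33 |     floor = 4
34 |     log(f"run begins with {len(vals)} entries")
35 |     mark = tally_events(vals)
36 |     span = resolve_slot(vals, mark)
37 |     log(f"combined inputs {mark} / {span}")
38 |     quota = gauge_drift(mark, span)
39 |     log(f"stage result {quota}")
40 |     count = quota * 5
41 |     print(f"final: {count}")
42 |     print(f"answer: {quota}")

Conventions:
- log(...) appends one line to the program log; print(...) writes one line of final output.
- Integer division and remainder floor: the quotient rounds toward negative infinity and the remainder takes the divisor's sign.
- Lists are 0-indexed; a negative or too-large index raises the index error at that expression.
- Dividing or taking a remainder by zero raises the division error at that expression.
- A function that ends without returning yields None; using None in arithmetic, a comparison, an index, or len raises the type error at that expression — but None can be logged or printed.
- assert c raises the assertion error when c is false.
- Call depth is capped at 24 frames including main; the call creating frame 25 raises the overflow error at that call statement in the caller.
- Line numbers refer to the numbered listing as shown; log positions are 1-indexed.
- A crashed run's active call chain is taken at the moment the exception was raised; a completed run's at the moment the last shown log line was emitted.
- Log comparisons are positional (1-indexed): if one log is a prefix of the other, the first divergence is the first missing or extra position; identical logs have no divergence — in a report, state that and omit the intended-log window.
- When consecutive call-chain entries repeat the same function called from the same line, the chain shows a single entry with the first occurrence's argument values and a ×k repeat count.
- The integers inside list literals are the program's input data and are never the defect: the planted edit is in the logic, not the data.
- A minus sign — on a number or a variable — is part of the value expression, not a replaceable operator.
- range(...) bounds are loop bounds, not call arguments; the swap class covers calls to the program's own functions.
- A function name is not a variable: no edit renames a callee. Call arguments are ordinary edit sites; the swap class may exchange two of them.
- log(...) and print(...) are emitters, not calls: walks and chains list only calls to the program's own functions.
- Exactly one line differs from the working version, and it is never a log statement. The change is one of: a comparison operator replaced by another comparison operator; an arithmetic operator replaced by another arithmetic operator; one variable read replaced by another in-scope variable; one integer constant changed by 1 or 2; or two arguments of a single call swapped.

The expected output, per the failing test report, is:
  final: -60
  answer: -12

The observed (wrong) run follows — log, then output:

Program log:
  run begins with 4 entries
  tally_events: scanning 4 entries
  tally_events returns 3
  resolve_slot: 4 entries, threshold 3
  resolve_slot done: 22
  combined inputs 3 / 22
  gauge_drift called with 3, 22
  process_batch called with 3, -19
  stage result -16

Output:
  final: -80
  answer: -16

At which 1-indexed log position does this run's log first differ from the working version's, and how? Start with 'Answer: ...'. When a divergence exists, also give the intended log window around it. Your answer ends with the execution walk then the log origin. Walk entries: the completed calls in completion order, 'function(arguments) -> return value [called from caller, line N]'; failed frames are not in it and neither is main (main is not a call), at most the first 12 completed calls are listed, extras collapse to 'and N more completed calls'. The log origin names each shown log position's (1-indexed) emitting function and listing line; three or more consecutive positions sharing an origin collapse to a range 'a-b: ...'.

Answer: position 4 — shown 'resolve_slot: 4 entries, threshold 3', intended 'resolve_slot: 4 entries, threshold 4'.
Intended log window:
  2: tally_events: scanning 4 entries
  3: tally_events returns 3
  4: resolve_slot: 4 entries, threshold 4
  5: resolve_slot done: 18
Execution walk:
  tally_events([3, 10, 8, 4]) -> 3  [called from main, line 35]
  resolve_slot([3, 10, 8, 4], 3) -> 22  [called from main, line 36]
  process_batch(3, -19) -> -16  [called from gauge_drift, line 29]
  gauge_drift(3, 22) -> -16  [called from main, line 38]
Origin of each log line:
  1 — main, line 34
  2 — tally_events, line 2
  3 — tally_events, line 7
  4 — resolve_slot, line 11
  5 — resolve_slot, line 16
  6 — main, line 37
  7 — gauge_drift, line 26
  8 — process_batch, line 20
  9 — main, line 39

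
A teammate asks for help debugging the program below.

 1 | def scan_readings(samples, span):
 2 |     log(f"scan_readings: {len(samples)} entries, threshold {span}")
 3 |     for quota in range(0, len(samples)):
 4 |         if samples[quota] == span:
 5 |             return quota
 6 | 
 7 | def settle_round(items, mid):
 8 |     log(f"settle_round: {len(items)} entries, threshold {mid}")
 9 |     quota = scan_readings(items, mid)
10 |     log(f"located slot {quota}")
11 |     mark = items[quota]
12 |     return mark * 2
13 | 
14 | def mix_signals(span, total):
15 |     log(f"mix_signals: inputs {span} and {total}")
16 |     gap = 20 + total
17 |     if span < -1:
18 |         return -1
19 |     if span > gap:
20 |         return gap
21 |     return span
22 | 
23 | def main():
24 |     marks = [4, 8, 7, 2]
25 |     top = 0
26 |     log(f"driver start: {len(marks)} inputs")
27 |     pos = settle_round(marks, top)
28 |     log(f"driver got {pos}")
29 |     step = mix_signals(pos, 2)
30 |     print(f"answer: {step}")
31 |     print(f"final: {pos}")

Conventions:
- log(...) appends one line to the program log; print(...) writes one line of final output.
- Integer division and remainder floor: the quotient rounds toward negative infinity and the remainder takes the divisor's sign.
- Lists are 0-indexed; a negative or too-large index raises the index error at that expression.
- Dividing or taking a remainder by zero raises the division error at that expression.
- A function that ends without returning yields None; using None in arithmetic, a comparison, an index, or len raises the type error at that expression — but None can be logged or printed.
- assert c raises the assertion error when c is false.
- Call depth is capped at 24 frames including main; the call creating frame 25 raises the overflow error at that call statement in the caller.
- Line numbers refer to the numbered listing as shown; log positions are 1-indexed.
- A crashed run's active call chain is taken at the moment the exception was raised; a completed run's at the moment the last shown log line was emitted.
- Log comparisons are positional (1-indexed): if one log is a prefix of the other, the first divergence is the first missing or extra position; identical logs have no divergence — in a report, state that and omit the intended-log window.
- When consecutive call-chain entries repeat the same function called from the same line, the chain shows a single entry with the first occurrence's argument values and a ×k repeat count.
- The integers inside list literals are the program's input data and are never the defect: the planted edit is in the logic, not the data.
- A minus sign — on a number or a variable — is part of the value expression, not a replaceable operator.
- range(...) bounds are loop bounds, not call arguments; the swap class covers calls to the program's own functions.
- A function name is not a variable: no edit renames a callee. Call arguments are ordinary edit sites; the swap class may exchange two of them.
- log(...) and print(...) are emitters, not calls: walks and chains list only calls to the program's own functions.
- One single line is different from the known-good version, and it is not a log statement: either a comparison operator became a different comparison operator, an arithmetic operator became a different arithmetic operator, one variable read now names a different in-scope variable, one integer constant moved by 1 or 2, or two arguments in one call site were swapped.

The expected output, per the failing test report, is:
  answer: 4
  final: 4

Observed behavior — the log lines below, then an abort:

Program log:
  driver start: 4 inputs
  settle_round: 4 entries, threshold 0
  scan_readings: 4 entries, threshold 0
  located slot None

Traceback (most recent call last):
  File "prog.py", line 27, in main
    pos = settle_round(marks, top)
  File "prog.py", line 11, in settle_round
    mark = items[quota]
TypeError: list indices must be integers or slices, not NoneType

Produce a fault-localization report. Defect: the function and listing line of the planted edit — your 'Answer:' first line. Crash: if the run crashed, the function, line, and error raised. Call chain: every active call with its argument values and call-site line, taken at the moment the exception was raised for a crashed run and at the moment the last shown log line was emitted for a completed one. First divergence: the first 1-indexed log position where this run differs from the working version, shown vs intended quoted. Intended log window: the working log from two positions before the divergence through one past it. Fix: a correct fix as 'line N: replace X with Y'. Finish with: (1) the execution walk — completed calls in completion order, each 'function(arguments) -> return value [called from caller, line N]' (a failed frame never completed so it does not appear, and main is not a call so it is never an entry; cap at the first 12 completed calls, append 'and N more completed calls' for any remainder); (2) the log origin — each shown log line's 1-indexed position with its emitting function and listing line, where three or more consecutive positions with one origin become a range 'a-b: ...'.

Answer: the defect is in main at line 25.
Key fact: Everything matches until log position 2, which reads 'settle_round: 4 entries, threshold 0' in place of 'settle_round: 4 entries, threshold 2'.
Crash: settle_round, line 11, TypeError.
Call chain: main -> settle_round([4, 8, 7, 2], 0) (called at line 27).
First divergence: position 2; shown 'settle_round: 4 entries, threshold 0' vs intended 'settle_round: 4 entries, threshold 2'.
Intended log window:
  1: driver start: 4 inputs
  2: settle_round: 4 entries, threshold 2
  3: scan_readings: 4 entries, threshold 2
Execution walk:
  scan_readings([4, 8, 7, 2], 0) -> None  [called from settle_round, line 9]
Origin of each log line:
  1: emitted by main (line 26)
  2: emitted by settle_round (line 8)
  3: emitted by scan_readings (line 2)
  4: emitted by settle_round (line 10)
A correct fix: line 25: replace `0` with `2`.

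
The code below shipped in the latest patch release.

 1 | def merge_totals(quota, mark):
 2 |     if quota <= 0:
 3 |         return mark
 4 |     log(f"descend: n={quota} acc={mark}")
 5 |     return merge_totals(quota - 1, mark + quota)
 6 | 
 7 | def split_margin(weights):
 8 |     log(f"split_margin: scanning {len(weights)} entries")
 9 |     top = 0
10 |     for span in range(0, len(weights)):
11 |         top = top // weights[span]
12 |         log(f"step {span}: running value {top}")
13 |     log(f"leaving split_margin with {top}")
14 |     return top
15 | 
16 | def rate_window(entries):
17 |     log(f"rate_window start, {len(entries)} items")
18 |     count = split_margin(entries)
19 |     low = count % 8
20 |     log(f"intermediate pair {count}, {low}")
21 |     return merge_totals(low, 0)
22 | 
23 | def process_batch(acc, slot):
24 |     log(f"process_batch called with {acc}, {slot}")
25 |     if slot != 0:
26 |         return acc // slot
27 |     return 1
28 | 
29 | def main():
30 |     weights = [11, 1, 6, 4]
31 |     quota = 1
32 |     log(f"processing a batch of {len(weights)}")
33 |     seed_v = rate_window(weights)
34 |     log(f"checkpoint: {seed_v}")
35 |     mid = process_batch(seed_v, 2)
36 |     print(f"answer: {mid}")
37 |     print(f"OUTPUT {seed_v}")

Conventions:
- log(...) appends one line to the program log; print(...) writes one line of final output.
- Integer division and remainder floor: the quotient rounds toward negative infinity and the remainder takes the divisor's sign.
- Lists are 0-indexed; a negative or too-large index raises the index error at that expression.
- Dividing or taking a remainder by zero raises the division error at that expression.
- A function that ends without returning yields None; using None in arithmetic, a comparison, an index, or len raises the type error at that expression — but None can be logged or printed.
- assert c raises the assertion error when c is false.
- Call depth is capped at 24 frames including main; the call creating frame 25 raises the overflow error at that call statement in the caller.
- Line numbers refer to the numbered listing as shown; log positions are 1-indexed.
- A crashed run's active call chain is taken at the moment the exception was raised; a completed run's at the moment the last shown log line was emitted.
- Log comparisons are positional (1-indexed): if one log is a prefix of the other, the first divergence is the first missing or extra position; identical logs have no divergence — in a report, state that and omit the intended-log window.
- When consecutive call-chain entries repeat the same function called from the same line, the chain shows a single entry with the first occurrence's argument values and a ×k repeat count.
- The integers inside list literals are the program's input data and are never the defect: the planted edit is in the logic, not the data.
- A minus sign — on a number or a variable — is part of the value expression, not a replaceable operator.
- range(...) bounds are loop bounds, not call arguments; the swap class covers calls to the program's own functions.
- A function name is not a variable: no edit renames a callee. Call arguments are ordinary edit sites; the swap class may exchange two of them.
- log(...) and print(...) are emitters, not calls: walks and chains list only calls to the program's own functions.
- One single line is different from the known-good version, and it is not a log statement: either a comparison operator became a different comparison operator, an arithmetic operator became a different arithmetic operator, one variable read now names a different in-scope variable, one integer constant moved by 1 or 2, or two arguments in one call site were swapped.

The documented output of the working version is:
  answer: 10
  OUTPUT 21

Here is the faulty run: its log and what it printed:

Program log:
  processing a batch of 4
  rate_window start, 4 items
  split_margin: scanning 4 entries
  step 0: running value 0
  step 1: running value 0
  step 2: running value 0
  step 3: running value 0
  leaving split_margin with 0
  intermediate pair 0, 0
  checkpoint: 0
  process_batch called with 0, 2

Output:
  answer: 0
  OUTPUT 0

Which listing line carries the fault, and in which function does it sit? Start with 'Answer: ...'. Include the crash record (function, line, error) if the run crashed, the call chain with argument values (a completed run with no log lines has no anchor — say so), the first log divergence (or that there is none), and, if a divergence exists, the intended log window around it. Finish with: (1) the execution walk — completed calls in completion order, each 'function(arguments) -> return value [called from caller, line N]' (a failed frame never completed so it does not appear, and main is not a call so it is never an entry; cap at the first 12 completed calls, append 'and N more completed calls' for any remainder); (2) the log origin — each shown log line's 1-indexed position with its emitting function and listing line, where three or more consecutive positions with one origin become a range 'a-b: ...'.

Answer: the defect is in split_margin at line 11.
Core observation: At log position 4 the runs split — shown 'step 0: running value 0', but the working version logs 'step 0: running value 11'.
Call chain: main -> process_batch(0, 2) (called at line 35).
First divergence: at position 4 the run shows 'step 0: running value 0' where the working version logs 'step 0: running value 11'.
Intended log window:
  2: rate_window start, 4 items
  3: split_margin: scanning 4 entries
  4: step 0: running value 11
  5: step 1: running value 12
Execution walk:
  split_margin([11, 1, 6, 4]) -> 0  [called from rate_window, line 18]
  merge_totals(0, 0) -> 0  [called from rate_window, line 21]
  rate_window([11, 1, 6, 4]) -> 0  [called from main, line 33]
  process_batch(0, 2) -> 0  [called from main, line 35]
Origin of each log line:
  1: from main, line 32
  2: from rate_window, line 17
  3: from split_margin, line 8
  4-7: from split_margin, line 12
  8: from split_margin, line 13
  9: from rate_window, line 20
  10: from main, line 34
  11: from process_batch, line 24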